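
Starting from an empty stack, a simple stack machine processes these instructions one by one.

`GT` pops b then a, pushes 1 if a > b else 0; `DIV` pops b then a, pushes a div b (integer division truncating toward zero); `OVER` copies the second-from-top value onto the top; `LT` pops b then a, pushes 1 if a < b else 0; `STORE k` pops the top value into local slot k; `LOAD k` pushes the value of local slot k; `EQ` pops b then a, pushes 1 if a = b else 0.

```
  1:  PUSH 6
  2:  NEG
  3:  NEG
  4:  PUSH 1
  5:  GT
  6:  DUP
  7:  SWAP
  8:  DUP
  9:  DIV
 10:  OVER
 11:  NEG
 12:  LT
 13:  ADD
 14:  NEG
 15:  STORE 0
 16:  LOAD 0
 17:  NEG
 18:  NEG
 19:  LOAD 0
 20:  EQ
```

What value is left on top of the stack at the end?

PUSH 6  -> 6
NEG     -> -6
NEG     -> 6
PUSH 1  -> 6 1
GT      -> 1
DUP     -> 1 1
SWAP    -> 1 1
DUP     -> 1 1 1
DIV     -> 1 1
OVER    -> 1 1 1
NEG     -> 1 1 -1
LT      -> 1 0
ADD     -> 1
NEG     -> -1
STORE 0 -> (empty)
LOAD 0  -> -1
NEG     -> 1
NEG     -> -1
LOAD 0  -> -1 -1
EQ      -> 1

1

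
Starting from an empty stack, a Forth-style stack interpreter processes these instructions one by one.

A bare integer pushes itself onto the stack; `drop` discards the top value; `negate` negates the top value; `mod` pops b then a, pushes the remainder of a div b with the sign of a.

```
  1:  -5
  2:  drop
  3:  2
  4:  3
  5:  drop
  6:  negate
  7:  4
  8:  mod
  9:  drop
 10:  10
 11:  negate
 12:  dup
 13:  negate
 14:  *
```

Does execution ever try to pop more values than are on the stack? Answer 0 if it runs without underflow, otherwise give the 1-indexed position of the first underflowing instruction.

0

-5      [-5]
drop    []
2       [2]
3       [2, 3]
drop    [2]
negate  [-2]
4       [-2, 4]
mod     [-2]
drop    []
10      [10]
negate  [-10]
dup     [-10, -10]
negate  [-10, 10]
*       [-100]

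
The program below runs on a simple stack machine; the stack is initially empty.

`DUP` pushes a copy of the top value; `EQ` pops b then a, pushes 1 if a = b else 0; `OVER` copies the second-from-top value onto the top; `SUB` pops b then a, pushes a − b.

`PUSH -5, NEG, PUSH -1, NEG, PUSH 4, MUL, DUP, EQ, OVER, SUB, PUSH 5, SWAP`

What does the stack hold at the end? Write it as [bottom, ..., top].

PUSH -5 : [-5]
NEG     : [5]
PUSH -1 : [5, -1]
NEG     : [5, 1]
PUSH 4  : [5, 1, 4]
MUL     : [5, 4]
DUP     : [5, 4, 4]
EQ      : [5, 1]
OVER    : [5, 1, 5]
SUB     : [5, -4]
PUSH 5  : [5, -4, 5]
SWAP    : [5, 5, -4]

[5, 5, -4]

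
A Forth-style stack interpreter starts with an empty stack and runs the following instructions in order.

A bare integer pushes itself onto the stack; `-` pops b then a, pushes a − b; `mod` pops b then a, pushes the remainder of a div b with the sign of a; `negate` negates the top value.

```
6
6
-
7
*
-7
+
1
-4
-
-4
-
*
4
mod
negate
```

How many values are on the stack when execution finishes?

1

6      -> [6]
6      -> [6, 6]
-      -> [0]
7      -> [0, 7]
*      -> [0]
-7     -> [0, -7]
+      -> [-7]
1      -> [-7, 1]
-4     -> [-7, 1, -4]
-      -> [-7, 5]
-4     -> [-7, 5, -4]
-      -> [-7, 9]
*      -> [-63]
4      -> [-63, 4]
mod    -> [-3]
negate -> [3]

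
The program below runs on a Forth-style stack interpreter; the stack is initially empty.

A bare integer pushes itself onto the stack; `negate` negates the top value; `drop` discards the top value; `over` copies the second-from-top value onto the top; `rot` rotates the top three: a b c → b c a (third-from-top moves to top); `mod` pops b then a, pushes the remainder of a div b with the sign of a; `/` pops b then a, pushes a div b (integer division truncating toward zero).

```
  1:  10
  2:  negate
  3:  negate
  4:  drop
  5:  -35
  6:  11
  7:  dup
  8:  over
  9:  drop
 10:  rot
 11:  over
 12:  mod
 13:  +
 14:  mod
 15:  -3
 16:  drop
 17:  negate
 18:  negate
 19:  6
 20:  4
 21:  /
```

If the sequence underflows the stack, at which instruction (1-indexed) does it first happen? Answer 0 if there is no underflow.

10     -> 10
negate -> -10
negate -> 10
drop   -> (empty)
-35    -> -35
11     -> -35 11
dup    -> -35 11 11
over   -> -35 11 11 11
drop   -> -35 11 11
rot    -> 11 11 -35
over   -> 11 11 -35 11
mod    -> 11 11 -2
+      -> 11 9
mod    -> 2
-3     -> 2 -3
drop   -> 2
negate -> -2
negate -> 2
6      -> 2 6
4      -> 2 6 4
/      -> 2 1

0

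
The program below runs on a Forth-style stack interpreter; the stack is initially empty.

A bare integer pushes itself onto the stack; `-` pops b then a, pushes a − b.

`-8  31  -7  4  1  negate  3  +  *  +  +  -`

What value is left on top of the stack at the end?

-40

-8     -> -8
31     -> -8 31
-7     -> -8 31 -7
4      -> -8 31 -7 4
1      -> -8 31 -7 4 1
negate -> -8 31 -7 4 -1
3      -> -8 31 -7 4 -1 3
+      -> -8 31 -7 4 2
*      -> -8 31 -7 8
+      -> -8 31 1
+      -> -8 32
-      -> -40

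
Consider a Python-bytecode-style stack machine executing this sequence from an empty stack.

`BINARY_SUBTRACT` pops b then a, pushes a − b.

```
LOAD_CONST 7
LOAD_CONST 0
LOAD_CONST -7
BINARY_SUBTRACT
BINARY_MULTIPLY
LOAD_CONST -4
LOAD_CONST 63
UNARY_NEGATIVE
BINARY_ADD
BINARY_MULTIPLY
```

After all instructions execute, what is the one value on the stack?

-3283

LOAD_CONST 7     [7]
LOAD_CONST 0     [7, 0]
LOAD_CONST -7    [7, 0, -7]
BINARY_SUBTRACT  [7, 7]
BINARY_MULTIPLY  [49]
LOAD_CONST -4    [49, -4]
LOAD_CONST 63    [49, -4, 63]
UNARY_NEGATIVE   [49, -4, -63]
BINARY_ADD       [49, -67]
BINARY_MULTIPLY  [-3283]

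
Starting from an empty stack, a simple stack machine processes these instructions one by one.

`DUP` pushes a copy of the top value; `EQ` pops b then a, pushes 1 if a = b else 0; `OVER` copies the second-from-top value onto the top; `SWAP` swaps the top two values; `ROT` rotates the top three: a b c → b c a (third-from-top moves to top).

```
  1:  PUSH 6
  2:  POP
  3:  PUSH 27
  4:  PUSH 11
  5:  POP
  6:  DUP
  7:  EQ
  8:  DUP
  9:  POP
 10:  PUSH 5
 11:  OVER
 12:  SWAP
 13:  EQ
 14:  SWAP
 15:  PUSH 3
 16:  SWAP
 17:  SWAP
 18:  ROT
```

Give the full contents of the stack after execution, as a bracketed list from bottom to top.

[1, 3, 0]

PUSH 6  → [6]
POP     → []
PUSH 27 → [27]
PUSH 11 → [27, 11]
POP     → [27]
DUP     → [27, 27]
EQ      → [1]
DUP     → [1, 1]
POP     → [1]
PUSH 5  → [1, 5]
OVER    → [1, 5, 1]
SWAP    → [1, 1, 5]
EQ      → [1, 0]
SWAP    → [0, 1]
PUSH 3  → [0, 1, 3]
SWAP    → [0, 3, 1]
SWAP    → [0, 1, 3]
ROT     → [1, 3, 0]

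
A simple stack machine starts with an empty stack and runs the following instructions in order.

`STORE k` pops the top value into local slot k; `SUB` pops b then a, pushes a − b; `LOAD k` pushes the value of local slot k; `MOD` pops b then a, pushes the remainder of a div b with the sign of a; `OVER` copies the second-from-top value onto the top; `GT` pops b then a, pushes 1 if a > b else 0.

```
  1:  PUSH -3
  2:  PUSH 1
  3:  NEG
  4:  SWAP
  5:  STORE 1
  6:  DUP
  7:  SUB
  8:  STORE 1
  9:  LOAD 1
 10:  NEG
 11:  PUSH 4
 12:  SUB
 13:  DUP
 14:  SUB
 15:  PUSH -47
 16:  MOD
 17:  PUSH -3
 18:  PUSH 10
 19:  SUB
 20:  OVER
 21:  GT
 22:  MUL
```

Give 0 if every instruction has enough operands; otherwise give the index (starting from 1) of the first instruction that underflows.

PUSH -3  -> [-3]
PUSH 1   -> [-3, 1]
NEG      -> [-3, -1]
SWAP     -> [-1, -3]
STORE 1  -> [-1]
DUP      -> [-1, -1]
SUB      -> [0]
STORE 1  -> []
LOAD 1   -> [0]
NEG      -> [0]
PUSH 4   -> [0, 4]
SUB      -> [-4]
DUP      -> [-4, -4]
SUB      -> [0]
PUSH -47 -> [0, -47]
MOD      -> [0]
PUSH -3  -> [0, -3]
PUSH 10  -> [0, -3, 10]
SUB      -> [0, -13]
OVER     -> [0, -13, 0]
GT       -> [0, 0]
MUL      -> [0]

0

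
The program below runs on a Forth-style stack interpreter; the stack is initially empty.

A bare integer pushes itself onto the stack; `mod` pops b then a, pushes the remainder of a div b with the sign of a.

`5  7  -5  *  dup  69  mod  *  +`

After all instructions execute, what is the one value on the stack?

1230

5   : 5
7   : 5 7
-5  : 5 7 -5
*   : 5 -35
dup : 5 -35 -35
69  : 5 -35 -35 69
mod : 5 -35 -35
*   : 5 1225
+   : 1230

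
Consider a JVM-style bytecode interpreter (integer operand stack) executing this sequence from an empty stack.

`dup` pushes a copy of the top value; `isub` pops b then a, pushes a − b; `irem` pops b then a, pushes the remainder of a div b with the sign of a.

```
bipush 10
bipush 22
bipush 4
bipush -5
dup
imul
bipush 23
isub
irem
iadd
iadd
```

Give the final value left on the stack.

bipush 10  10
bipush 22  10 22
bipush 4   10 22 4
bipush -5  10 22 4 -5
dup        10 22 4 -5 -5
imul       10 22 4 25
bipush 23  10 22 4 25 23
isub       10 22 4 2
irem       10 22 0
iadd       10 22
iadd       32

32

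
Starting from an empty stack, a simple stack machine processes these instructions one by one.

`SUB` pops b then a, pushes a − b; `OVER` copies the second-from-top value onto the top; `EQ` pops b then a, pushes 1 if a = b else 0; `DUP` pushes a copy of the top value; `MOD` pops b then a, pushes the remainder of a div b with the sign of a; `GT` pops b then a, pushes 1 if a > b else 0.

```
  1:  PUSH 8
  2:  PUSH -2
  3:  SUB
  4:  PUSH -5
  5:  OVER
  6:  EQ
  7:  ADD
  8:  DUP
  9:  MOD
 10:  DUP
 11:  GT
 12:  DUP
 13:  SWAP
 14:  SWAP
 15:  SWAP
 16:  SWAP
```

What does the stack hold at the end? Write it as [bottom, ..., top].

[0, 0]

PUSH 8   [8]
PUSH -2  [8, -2]
SUB      [10]
PUSH -5  [10, -5]
OVER     [10, -5, 10]
EQ       [10, 0]
ADD      [10]
DUP      [10, 10]
MOD      [0]
DUP      [0, 0]
GT       [0]
DUP      [0, 0]
SWAP     [0, 0]
SWAP     [0, 0]
SWAP     [0, 0]
SWAP     [0, 0]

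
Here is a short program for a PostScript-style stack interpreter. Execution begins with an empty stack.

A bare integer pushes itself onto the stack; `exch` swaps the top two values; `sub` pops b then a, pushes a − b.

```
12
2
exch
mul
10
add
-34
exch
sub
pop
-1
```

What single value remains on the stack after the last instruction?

-1

12   -> [12]
2    -> [12, 2]
exch -> [2, 12]
mul  -> [24]
10   -> [24, 10]
add  -> [34]
-34  -> [34, -34]
exch -> [-34, 34]
sub  -> [-68]
pop  -> []
-1   -> [-1]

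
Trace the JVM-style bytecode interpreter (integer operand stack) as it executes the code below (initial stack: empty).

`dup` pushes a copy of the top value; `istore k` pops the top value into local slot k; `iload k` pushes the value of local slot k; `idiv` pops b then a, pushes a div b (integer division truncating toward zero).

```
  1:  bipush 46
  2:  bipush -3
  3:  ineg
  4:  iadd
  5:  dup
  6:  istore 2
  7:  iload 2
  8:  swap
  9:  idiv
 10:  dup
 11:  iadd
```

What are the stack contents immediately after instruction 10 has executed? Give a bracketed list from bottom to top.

bipush 46 -> [46]
bipush -3 -> [46, -3]
ineg      -> [46, 3]
iadd      -> [49]
dup       -> [49, 49]
istore 2  -> [49]
iload 2   -> [49, 49]
swap      -> [49, 49]
idiv      -> [1]
dup       -> [1, 1]

[1, 1]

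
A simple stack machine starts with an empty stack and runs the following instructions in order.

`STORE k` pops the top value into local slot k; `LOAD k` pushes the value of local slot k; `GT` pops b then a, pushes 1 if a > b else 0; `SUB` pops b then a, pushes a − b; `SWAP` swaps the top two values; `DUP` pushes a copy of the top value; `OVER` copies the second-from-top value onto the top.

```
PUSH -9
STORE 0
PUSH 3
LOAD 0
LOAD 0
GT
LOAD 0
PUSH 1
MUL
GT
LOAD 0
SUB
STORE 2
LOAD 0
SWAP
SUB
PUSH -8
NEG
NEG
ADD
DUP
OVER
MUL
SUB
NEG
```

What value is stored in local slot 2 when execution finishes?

PUSH -9 → [-9]
STORE 0 → []
PUSH 3  → [3]
LOAD 0  → [3, -9]
LOAD 0  → [3, -9, -9]
GT      → [3, 0]
LOAD 0  → [3, 0, -9]
PUSH 1  → [3, 0, -9, 1]
MUL     → [3, 0, -9]
GT      → [3, 1]
LOAD 0  → [3, 1, -9]
SUB     → [3, 10]
STORE 2 → [3]
LOAD 0  → [3, -9]
SWAP    → [-9, 3]
SUB     → [-12]
PUSH -8 → [-12, -8]
NEG     → [-12, 8]
NEG     → [-12, -8]
ADD     → [-20]
DUP     → [-20, -20]
OVER    → [-20, -20, -20]
MUL     → [-20, 400]
SUB     → [-420]
NEG     → [420]

10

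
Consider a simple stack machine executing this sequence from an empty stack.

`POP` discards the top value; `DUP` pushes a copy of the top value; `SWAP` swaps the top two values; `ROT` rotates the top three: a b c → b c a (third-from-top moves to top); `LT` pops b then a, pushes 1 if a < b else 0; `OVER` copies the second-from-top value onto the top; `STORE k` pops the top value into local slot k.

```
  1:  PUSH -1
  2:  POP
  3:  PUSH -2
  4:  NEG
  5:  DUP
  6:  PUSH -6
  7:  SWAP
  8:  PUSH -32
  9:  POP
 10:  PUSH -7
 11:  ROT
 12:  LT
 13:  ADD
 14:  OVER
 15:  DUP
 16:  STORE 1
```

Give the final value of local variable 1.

PUSH -1  -> -1
POP      -> (empty)
PUSH -2  -> -2
NEG      -> 2
DUP      -> 2 2
PUSH -6  -> 2 2 -6
SWAP     -> 2 -6 2
PUSH -32 -> 2 -6 2 -32
POP      -> 2 -6 2
PUSH -7  -> 2 -6 2 -7
ROT      -> 2 2 -7 -6
LT       -> 2 2 1
ADD      -> 2 3
OVER     -> 2 3 2
DUP      -> 2 3 2 2
STORE 1  -> 2 3 2

2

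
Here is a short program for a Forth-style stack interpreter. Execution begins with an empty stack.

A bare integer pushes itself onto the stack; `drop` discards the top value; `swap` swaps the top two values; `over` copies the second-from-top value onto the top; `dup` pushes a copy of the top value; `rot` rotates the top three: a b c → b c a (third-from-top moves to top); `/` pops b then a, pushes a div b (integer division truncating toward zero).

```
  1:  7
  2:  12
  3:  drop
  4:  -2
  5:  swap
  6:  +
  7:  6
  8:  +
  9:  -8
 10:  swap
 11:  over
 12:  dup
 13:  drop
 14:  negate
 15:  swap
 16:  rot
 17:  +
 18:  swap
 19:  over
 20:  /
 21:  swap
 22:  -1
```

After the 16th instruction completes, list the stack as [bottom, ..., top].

7      -> [7]
12     -> [7, 12]
drop   -> [7]
-2     -> [7, -2]
swap   -> [-2, 7]
+      -> [5]
6      -> [5, 6]
+      -> [11]
-8     -> [11, -8]
swap   -> [-8, 11]
over   -> [-8, 11, -8]
dup    -> [-8, 11, -8, -8]
drop   -> [-8, 11, -8]
negate -> [-8, 11, 8]
swap   -> [-8, 8, 11]
rot    -> [8, 11, -8]

[8, 11, -8]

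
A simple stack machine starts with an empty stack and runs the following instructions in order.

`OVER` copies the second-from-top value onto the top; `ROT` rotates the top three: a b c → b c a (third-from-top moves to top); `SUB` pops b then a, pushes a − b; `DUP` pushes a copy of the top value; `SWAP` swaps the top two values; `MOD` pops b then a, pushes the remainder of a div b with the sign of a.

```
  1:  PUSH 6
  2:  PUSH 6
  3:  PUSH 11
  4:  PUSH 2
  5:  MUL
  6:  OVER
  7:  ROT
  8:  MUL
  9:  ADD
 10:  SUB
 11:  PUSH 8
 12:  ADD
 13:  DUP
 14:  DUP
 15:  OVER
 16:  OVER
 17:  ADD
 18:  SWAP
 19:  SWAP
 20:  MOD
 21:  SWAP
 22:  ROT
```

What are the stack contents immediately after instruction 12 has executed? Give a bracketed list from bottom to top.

[-44]

PUSH 6   6
PUSH 6   6 6
PUSH 11  6 6 11
PUSH 2   6 6 11 2
MUL      6 6 22
OVER     6 6 22 6
ROT      6 22 6 6
MUL      6 22 36
ADD      6 58
SUB      -52
PUSH 8   -52 8
ADD      -44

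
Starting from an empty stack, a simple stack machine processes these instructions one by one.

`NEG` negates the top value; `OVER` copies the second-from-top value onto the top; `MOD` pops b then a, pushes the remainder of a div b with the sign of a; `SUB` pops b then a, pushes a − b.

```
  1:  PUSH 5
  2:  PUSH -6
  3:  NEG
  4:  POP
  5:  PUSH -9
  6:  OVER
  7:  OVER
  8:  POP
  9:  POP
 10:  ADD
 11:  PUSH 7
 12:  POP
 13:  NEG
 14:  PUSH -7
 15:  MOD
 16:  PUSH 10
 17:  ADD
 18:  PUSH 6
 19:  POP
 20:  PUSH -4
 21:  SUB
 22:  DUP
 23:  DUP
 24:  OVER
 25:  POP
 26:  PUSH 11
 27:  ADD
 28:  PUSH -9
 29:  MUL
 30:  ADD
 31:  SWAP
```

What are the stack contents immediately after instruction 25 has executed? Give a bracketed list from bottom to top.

[18, 18, 18]

PUSH 5  → 5
PUSH -6 → 5 -6
NEG     → 5 6
POP     → 5
PUSH -9 → 5 -9
OVER    → 5 -9 5
OVER    → 5 -9 5 -9
POP     → 5 -9 5
POP     → 5 -9
ADD     → -4
PUSH 7  → -4 7
POP     → -4
NEG     → 4
PUSH -7 → 4 -7
MOD     → 4
PUSH 10 → 4 10
ADD     → 14
PUSH 6  → 14 6
POP     → 14
PUSH -4 → 14 -4
SUB     → 18
DUP     → 18 18
DUP     → 18 18 18
OVER    → 18 18 18 18
POP     → 18 18 18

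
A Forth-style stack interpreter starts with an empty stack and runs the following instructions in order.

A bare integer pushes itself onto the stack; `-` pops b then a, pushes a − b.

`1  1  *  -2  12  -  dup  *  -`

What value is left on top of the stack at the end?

-195

1    1
1    1 1
*    1
-2   1 -2
12   1 -2 12
-    1 -14
dup  1 -14 -14
*    1 196
-    -195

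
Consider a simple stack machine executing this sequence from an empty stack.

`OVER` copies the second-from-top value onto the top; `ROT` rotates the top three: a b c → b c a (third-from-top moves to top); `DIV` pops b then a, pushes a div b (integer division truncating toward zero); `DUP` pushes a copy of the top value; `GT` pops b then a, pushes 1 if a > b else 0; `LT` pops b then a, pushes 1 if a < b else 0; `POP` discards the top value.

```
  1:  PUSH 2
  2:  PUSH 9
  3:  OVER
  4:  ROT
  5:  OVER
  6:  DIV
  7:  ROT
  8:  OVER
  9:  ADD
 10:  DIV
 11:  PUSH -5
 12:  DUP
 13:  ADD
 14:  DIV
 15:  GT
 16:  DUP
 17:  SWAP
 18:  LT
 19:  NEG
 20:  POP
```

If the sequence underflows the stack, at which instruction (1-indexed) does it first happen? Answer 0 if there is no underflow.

0

PUSH 2   [2]
PUSH 9   [2, 9]
OVER     [2, 9, 2]
ROT      [9, 2, 2]
OVER     [9, 2, 2, 2]
DIV      [9, 2, 1]
ROT      [2, 1, 9]
OVER     [2, 1, 9, 1]
ADD      [2, 1, 10]
DIV      [2, 0]
PUSH -5  [2, 0, -5]
DUP      [2, 0, -5, -5]
ADD      [2, 0, -10]
DIV      [2, 0]
GT       [1]
DUP      [1, 1]
SWAP     [1, 1]
LT       [0]
NEG      [0]
POP      []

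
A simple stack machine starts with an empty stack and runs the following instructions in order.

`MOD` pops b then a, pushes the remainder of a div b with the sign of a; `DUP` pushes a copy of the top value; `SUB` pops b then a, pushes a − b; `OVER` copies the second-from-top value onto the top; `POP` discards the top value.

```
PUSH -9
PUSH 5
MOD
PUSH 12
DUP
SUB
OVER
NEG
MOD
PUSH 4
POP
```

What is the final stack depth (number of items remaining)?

2

PUSH -9 → -9
PUSH 5  → -9 5
MOD     → -4
PUSH 12 → -4 12
DUP     → -4 12 12
SUB     → -4 0
OVER    → -4 0 -4
NEG     → -4 0 4
MOD     → -4 0
PUSH 4  → -4 0 4
POP     → -4 0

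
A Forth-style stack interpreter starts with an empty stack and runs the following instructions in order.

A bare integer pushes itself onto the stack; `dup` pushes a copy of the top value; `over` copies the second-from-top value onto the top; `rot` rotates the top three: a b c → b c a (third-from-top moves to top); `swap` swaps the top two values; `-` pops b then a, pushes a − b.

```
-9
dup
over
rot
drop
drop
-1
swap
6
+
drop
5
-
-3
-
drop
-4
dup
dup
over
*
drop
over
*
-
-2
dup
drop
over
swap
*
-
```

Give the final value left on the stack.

-9    -9
dup   -9 -9
over  -9 -9 -9
rot   -9 -9 -9
drop  -9 -9
drop  -9
-1    -9 -1
swap  -1 -9
6     -1 -9 6
+     -1 -3
drop  -1
5     -1 5
-     -6
-3    -6 -3
-     -3
drop  (empty)
-4    -4
dup   -4 -4
dup   -4 -4 -4
over  -4 -4 -4 -4
*     -4 -4 16
drop  -4 -4
over  -4 -4 -4
*     -4 16
-     -20
-2    -20 -2
dup   -20 -2 -2
drop  -20 -2
over  -20 -2 -20
swap  -20 -20 -2
*     -20 40
-     -60

-60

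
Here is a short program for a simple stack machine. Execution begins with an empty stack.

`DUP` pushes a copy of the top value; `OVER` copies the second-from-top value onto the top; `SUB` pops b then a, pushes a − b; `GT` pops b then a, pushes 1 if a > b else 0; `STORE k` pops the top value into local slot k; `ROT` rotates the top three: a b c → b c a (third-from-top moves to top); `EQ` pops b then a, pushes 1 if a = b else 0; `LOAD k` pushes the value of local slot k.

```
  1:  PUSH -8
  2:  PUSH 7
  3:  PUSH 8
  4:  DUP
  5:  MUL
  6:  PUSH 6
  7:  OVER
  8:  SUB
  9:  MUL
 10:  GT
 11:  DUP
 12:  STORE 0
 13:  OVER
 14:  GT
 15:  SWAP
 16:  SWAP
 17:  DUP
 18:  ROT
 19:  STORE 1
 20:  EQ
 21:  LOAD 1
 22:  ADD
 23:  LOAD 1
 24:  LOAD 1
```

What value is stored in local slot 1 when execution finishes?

-8

PUSH -8 : [-8]
PUSH 7  : [-8, 7]
PUSH 8  : [-8, 7, 8]
DUP     : [-8, 7, 8, 8]
MUL     : [-8, 7, 64]
PUSH 6  : [-8, 7, 64, 6]
OVER    : [-8, 7, 64, 6, 64]
SUB     : [-8, 7, 64, -58]
MUL     : [-8, 7, -3712]
GT      : [-8, 1]
DUP     : [-8, 1, 1]
STORE 0 : [-8, 1]
OVER    : [-8, 1, -8]
GT      : [-8, 1]
SWAP    : [1, -8]
SWAP    : [-8, 1]
DUP     : [-8, 1, 1]
ROT     : [1, 1, -8]
STORE 1 : [1, 1]
EQ      : [1]
LOAD 1  : [1, -8]
ADD     : [-7]
LOAD 1  : [-7, -8]
LOAD 1  : [-7, -8, -8]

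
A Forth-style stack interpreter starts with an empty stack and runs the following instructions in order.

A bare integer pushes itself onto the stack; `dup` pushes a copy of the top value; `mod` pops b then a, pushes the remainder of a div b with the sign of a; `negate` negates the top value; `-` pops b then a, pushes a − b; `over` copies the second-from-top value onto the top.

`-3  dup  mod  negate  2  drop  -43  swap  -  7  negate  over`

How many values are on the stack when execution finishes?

3

-3     → [-3]
dup    → [-3, -3]
mod    → [0]
negate → [0]
2      → [0, 2]
drop   → [0]
-43    → [0, -43]
swap   → [-43, 0]
-      → [-43]
7      → [-43, 7]
negate → [-43, -7]
over   → [-43, -7, -43]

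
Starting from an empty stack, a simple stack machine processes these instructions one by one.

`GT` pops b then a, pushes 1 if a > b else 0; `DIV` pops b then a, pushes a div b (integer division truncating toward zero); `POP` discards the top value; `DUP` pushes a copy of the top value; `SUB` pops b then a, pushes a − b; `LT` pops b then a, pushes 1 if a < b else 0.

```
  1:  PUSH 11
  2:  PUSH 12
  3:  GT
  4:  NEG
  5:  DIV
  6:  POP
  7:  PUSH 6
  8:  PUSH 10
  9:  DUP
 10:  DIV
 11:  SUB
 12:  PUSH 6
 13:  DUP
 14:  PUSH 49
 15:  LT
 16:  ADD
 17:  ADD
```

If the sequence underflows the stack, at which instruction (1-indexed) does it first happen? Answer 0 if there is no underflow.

PUSH 11 → [11]
PUSH 12 → [11, 12]
GT      → [0]
NEG     → [0]
DIV  — needs 2 operands, stack has 1 → underflow

5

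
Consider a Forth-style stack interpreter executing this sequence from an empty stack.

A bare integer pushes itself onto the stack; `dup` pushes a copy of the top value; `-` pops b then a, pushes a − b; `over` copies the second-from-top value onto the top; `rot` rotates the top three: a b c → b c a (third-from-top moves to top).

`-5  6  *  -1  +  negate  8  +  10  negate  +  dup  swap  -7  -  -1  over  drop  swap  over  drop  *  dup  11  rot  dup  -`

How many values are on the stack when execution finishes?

-5      -5
6       -5 6
*       -30
-1      -30 -1
+       -31
negate  31
8       31 8
+       39
10      39 10
negate  39 -10
+       29
dup     29 29
swap    29 29
-7      29 29 -7
-       29 36
-1      29 36 -1
over    29 36 -1 36
drop    29 36 -1
swap    29 -1 36
over    29 -1 36 -1
drop    29 -1 36
*       29 -36
dup     29 -36 -36
11      29 -36 -36 11
rot     29 -36 11 -36
dup     29 -36 11 -36 -36
-       29 -36 11 0

4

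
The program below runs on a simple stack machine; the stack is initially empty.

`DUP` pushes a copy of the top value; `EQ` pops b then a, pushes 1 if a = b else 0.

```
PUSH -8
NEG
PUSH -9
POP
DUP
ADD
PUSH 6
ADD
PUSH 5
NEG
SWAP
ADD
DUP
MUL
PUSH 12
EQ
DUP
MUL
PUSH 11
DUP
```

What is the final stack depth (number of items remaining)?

3

PUSH -8  [-8]
NEG      [8]
PUSH -9  [8, -9]
POP      [8]
DUP      [8, 8]
ADD      [16]
PUSH 6   [16, 6]
ADD      [22]
PUSH 5   [22, 5]
NEG      [22, -5]
SWAP     [-5, 22]
ADD      [17]
DUP      [17, 17]
MUL      [289]
PUSH 12  [289, 12]
EQ       [0]
DUP      [0, 0]
MUL      [0]
PUSH 11  [0, 11]
DUP      [0, 11, 11]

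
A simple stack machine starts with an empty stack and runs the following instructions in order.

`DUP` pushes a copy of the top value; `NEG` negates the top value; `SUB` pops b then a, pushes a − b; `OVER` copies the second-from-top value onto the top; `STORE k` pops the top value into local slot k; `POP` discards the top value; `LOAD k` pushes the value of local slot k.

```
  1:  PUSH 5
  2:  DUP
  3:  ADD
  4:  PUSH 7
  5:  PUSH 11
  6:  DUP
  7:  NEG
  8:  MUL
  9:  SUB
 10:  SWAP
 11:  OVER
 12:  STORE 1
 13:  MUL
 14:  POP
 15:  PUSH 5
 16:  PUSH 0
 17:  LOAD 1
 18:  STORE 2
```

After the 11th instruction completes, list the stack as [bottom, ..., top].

[128, 10, 128]

PUSH 5  -> [5]
DUP     -> [5, 5]
ADD     -> [10]
PUSH 7  -> [10, 7]
PUSH 11 -> [10, 7, 11]
DUP     -> [10, 7, 11, 11]
NEG     -> [10, 7, 11, -11]
MUL     -> [10, 7, -121]
SUB     -> [10, 128]
SWAP    -> [128, 10]
OVER    -> [128, 10, 128]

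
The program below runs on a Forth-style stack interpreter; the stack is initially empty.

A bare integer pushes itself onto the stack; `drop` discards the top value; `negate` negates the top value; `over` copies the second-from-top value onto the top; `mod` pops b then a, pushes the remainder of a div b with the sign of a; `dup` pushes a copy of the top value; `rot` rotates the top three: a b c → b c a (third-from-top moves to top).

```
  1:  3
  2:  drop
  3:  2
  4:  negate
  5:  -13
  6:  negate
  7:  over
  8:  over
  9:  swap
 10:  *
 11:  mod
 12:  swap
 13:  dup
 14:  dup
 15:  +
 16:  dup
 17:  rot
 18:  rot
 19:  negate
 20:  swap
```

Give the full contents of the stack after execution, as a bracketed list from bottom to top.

3      → [3]
drop   → []
2      → [2]
negate → [-2]
-13    → [-2, -13]
negate → [-2, 13]
over   → [-2, 13, -2]
over   → [-2, 13, -2, 13]
swap   → [-2, 13, 13, -2]
*      → [-2, 13, -26]
mod    → [-2, 13]
swap   → [13, -2]
dup    → [13, -2, -2]
dup    → [13, -2, -2, -2]
+      → [13, -2, -4]
dup    → [13, -2, -4, -4]
rot    → [13, -4, -4, -2]
rot    → [13, -4, -2, -4]
negate → [13, -4, -2, 4]
swap   → [13, -4, 4, -2]

[13, -4, 4, -2]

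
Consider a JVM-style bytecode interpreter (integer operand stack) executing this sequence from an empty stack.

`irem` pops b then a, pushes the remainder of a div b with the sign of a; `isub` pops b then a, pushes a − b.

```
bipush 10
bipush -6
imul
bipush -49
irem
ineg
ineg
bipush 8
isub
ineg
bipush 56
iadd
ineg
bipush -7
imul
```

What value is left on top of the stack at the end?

bipush 10  -> 10
bipush -6  -> 10 -6
imul       -> -60
bipush -49 -> -60 -49
irem       -> -11
ineg       -> 11
ineg       -> -11
bipush 8   -> -11 8
isub       -> -19
ineg       -> 19
bipush 56  -> 19 56
iadd       -> 75
ineg       -> -75
bipush -7  -> -75 -7
imul       -> 525

525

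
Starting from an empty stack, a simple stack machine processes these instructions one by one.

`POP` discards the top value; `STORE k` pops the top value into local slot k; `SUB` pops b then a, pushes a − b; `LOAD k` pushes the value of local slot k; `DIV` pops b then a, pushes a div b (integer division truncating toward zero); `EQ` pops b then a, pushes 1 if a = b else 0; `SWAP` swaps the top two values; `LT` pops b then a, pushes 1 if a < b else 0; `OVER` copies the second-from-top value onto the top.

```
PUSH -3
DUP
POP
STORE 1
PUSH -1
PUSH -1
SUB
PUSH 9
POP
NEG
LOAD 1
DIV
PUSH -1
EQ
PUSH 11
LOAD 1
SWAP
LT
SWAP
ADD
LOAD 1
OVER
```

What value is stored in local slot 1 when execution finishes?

-3

PUSH -3 : [-3]
DUP     : [-3, -3]
POP     : [-3]
STORE 1 : []
PUSH -1 : [-1]
PUSH -1 : [-1, -1]
SUB     : [0]
PUSH 9  : [0, 9]
POP     : [0]
NEG     : [0]
LOAD 1  : [0, -3]
DIV     : [0]
PUSH -1 : [0, -1]
EQ      : [0]
PUSH 11 : [0, 11]
LOAD 1  : [0, 11, -3]
SWAP    : [0, -3, 11]
LT      : [0, 1]
SWAP    : [1, 0]
ADD     : [1]
LOAD 1  : [1, -3]
OVER    : [1, -3, 1]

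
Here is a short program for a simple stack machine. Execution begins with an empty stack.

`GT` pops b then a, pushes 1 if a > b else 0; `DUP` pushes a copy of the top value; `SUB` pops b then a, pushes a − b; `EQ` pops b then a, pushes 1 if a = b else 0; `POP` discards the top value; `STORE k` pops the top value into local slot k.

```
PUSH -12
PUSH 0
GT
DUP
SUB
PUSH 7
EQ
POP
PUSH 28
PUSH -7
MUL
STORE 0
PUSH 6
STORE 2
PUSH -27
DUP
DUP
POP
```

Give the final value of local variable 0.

-196

PUSH -12 → -12
PUSH 0   → -12 0
GT       → 0
DUP      → 0 0
SUB      → 0
PUSH 7   → 0 7
EQ       → 0
POP      → (empty)
PUSH 28  → 28
PUSH -7  → 28 -7
MUL      → -196
STORE 0  → (empty)
PUSH 6   → 6
STORE 2  → (empty)
PUSH -27 → -27
DUP      → -27 -27
DUP      → -27 -27 -27
POP      → -27 -27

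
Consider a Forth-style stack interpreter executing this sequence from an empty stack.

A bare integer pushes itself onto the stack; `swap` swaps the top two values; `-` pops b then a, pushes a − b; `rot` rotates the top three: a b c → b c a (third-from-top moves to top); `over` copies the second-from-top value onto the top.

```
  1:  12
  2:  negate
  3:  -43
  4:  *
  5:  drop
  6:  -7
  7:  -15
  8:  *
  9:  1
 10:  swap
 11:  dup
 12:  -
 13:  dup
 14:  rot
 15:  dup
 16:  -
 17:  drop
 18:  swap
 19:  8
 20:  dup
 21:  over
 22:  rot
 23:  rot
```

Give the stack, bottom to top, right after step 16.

[0, 0, 0]

12      12
negate  -12
-43     -12 -43
*       516
drop    (empty)
-7      -7
-15     -7 -15
*       105
1       105 1
swap    1 105
dup     1 105 105
-       1 0
dup     1 0 0
rot     0 0 1
dup     0 0 1 1
-       0 0 0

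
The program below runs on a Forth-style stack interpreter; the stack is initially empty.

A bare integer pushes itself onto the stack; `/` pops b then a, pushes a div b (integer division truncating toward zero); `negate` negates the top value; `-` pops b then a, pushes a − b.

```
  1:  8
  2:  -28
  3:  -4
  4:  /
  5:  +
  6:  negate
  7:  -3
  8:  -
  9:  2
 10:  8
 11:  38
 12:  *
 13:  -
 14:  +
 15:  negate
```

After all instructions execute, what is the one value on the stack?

314

8      : [8]
-28    : [8, -28]
-4     : [8, -28, -4]
/      : [8, 7]
+      : [15]
negate : [-15]
-3     : [-15, -3]
-      : [-12]
2      : [-12, 2]
8      : [-12, 2, 8]
38     : [-12, 2, 8, 38]
*      : [-12, 2, 304]
-      : [-12, -302]
+      : [-314]
negate : [314]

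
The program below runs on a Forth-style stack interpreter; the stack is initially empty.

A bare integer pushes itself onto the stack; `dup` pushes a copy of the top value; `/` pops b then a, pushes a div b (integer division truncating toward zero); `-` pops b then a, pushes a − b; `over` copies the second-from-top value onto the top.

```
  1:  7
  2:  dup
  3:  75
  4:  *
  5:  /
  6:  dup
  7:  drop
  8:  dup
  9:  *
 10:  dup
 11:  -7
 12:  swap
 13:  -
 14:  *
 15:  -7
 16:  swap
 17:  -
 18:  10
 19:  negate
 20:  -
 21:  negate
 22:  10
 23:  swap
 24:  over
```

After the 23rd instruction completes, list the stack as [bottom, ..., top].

[10, -3]

7      : [7]
dup    : [7, 7]
75     : [7, 7, 75]
*      : [7, 525]
/      : [0]
dup    : [0, 0]
drop   : [0]
dup    : [0, 0]
*      : [0]
dup    : [0, 0]
-7     : [0, 0, -7]
swap   : [0, -7, 0]
-      : [0, -7]
*      : [0]
-7     : [0, -7]
swap   : [-7, 0]
-      : [-7]
10     : [-7, 10]
negate : [-7, -10]
-      : [3]
negate : [-3]
10     : [-3, 10]
swap   : [10, -3]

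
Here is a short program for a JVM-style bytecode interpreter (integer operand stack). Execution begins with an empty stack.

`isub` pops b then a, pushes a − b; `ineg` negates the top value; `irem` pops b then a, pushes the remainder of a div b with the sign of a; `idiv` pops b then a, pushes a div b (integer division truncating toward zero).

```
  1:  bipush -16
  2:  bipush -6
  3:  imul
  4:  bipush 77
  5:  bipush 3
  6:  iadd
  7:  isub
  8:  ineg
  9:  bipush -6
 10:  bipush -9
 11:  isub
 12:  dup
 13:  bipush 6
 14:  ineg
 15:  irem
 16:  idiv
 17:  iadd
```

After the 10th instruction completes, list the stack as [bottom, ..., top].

[-16, -6, -9]

bipush -16 → -16
bipush -6  → -16 -6
imul       → 96
bipush 77  → 96 77
bipush 3   → 96 77 3
iadd       → 96 80
isub       → 16
ineg       → -16
bipush -6  → -16 -6
bipush -9  → -16 -6 -9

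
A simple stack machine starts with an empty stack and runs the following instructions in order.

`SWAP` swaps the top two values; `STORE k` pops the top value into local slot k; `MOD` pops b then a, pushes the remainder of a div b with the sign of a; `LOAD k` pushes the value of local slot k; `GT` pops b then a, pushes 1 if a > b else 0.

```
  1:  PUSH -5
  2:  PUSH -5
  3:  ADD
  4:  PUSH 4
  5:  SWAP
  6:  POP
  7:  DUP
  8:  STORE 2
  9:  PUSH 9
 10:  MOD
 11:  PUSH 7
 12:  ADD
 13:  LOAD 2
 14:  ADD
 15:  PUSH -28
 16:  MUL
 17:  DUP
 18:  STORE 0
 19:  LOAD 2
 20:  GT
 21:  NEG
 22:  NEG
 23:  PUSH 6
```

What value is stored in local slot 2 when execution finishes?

4

PUSH -5  → [-5]
PUSH -5  → [-5, -5]
ADD      → [-10]
PUSH 4   → [-10, 4]
SWAP     → [4, -10]
POP      → [4]
DUP      → [4, 4]
STORE 2  → [4]
PUSH 9   → [4, 9]
MOD      → [4]
PUSH 7   → [4, 7]
ADD      → [11]
LOAD 2   → [11, 4]
ADD      → [15]
PUSH -28 → [15, -28]
MUL      → [-420]
DUP      → [-420, -420]
STORE 0  → [-420]
LOAD 2   → [-420, 4]
GT       → [0]
NEG      → [0]
NEG      → [0]
PUSH 6   → [0, 6]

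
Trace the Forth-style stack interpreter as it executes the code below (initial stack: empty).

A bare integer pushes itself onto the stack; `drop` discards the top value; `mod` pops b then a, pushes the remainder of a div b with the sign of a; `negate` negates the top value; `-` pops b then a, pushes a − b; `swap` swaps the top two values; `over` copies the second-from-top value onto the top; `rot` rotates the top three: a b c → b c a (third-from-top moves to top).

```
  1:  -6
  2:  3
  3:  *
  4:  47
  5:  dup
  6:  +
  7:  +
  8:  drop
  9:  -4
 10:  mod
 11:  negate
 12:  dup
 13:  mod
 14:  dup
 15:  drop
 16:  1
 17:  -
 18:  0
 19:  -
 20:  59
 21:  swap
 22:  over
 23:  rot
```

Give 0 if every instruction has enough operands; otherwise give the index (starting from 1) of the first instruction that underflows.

10

-6   → [-6]
3    → [-6, 3]
*    → [-18]
47   → [-18, 47]
dup  → [-18, 47, 47]
+    → [-18, 94]
+    → [76]
drop → []
-4   → [-4]
mod  — needs 2 operands, stack has 1 → underflow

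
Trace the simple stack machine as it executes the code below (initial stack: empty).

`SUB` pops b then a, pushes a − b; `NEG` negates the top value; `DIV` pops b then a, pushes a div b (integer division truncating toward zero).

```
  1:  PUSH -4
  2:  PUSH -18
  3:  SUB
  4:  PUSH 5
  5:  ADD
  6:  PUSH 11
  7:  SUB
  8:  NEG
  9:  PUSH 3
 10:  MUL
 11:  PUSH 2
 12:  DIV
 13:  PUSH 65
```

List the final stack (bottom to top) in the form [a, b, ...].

PUSH -4  : -4
PUSH -18 : -4 -18
SUB      : 14
PUSH 5   : 14 5
ADD      : 19
PUSH 11  : 19 11
SUB      : 8
NEG      : -8
PUSH 3   : -8 3
MUL      : -24
PUSH 2   : -24 2
DIV      : -12
PUSH 65  : -12 65

[-12, 65]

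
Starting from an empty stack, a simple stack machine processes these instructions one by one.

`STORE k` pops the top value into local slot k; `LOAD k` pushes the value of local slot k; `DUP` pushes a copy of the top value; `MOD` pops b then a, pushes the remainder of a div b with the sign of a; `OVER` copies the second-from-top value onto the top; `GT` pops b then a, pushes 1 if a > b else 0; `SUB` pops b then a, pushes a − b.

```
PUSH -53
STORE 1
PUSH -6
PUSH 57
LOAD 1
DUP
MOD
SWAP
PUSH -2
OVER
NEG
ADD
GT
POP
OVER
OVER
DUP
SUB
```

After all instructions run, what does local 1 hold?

-53

PUSH -53 : -53
STORE 1  : (empty)
PUSH -6  : -6
PUSH 57  : -6 57
LOAD 1   : -6 57 -53
DUP      : -6 57 -53 -53
MOD      : -6 57 0
SWAP     : -6 0 57
PUSH -2  : -6 0 57 -2
OVER     : -6 0 57 -2 57
NEG      : -6 0 57 -2 -57
ADD      : -6 0 57 -59
GT       : -6 0 1
POP      : -6 0
OVER     : -6 0 -6
OVER     : -6 0 -6 0
DUP      : -6 0 -6 0 0
SUB      : -6 0 -6 0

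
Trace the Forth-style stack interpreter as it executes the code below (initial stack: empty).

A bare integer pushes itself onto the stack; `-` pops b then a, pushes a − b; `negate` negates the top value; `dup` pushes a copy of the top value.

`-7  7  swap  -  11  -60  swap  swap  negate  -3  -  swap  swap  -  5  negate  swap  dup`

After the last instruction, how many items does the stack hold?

-7     -> [-7]
7      -> [-7, 7]
swap   -> [7, -7]
-      -> [14]
11     -> [14, 11]
-60    -> [14, 11, -60]
swap   -> [14, -60, 11]
swap   -> [14, 11, -60]
negate -> [14, 11, 60]
-3     -> [14, 11, 60, -3]
-      -> [14, 11, 63]
swap   -> [14, 63, 11]
swap   -> [14, 11, 63]
-      -> [14, -52]
5      -> [14, -52, 5]
negate -> [14, -52, -5]
swap   -> [14, -5, -52]
dup    -> [14, -5, -52, -52]

4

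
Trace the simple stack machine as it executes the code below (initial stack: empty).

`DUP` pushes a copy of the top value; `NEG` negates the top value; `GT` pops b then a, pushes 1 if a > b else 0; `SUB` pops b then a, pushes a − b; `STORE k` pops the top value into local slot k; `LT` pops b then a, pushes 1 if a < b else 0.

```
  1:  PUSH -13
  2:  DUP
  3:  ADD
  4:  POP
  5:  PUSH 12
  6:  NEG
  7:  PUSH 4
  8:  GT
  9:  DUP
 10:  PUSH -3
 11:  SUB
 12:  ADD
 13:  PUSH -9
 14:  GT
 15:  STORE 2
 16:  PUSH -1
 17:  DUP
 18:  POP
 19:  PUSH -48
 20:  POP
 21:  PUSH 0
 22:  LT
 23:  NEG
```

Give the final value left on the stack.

PUSH -13  [-13]
DUP       [-13, -13]
ADD       [-26]
POP       []
PUSH 12   [12]
NEG       [-12]
PUSH 4    [-12, 4]
GT        [0]
DUP       [0, 0]
PUSH -3   [0, 0, -3]
SUB       [0, 3]
ADD       [3]
PUSH -9   [3, -9]
GT        [1]
STORE 2   []
PUSH -1   [-1]
DUP       [-1, -1]
POP       [-1]
PUSH -48  [-1, -48]
POP       [-1]
PUSH 0    [-1, 0]
LT        [1]
NEG       [-1]

-1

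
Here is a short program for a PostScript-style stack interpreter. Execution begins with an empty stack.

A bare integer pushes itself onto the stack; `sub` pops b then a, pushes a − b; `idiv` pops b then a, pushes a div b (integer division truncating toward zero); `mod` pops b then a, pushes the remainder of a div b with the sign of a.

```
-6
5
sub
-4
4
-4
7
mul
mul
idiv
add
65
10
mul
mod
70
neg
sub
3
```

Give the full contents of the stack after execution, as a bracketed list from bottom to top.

[59, 3]

-6   -> [-6]
5    -> [-6, 5]
sub  -> [-11]
-4   -> [-11, -4]
4    -> [-11, -4, 4]
-4   -> [-11, -4, 4, -4]
7    -> [-11, -4, 4, -4, 7]
mul  -> [-11, -4, 4, -28]
mul  -> [-11, -4, -112]
idiv -> [-11, 0]
add  -> [-11]
65   -> [-11, 65]
10   -> [-11, 65, 10]
mul  -> [-11, 650]
mod  -> [-11]
70   -> [-11, 70]
neg  -> [-11, -70]
sub  -> [59]
3    -> [59, 3]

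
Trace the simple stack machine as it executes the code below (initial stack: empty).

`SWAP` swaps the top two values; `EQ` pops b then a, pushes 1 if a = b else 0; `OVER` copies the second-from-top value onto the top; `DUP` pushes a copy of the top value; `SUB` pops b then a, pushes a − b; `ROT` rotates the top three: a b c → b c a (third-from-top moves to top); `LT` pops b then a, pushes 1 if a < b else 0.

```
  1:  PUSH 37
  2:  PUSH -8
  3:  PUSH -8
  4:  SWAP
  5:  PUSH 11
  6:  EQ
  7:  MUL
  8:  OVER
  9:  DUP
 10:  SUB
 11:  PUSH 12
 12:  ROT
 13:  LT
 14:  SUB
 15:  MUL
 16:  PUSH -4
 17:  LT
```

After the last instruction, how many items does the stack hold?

PUSH 37 : [37]
PUSH -8 : [37, -8]
PUSH -8 : [37, -8, -8]
SWAP    : [37, -8, -8]
PUSH 11 : [37, -8, -8, 11]
EQ      : [37, -8, 0]
MUL     : [37, 0]
OVER    : [37, 0, 37]
DUP     : [37, 0, 37, 37]
SUB     : [37, 0, 0]
PUSH 12 : [37, 0, 0, 12]
ROT     : [37, 0, 12, 0]
LT      : [37, 0, 0]
SUB     : [37, 0]
MUL     : [0]
PUSH -4 : [0, -4]
LT      : [0]

1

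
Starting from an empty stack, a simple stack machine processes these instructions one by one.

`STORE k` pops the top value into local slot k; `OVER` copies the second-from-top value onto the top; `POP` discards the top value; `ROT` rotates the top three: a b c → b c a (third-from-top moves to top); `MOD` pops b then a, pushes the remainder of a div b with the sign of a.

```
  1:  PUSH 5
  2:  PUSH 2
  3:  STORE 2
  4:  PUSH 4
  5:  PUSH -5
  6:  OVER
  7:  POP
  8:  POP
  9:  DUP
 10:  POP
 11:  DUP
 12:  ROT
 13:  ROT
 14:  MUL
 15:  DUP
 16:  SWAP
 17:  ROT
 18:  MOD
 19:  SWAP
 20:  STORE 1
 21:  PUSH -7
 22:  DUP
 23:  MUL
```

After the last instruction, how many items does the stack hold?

PUSH 5  → 5
PUSH 2  → 5 2
STORE 2 → 5
PUSH 4  → 5 4
PUSH -5 → 5 4 -5
OVER    → 5 4 -5 4
POP     → 5 4 -5
POP     → 5 4
DUP     → 5 4 4
POP     → 5 4
DUP     → 5 4 4
ROT     → 4 4 5
ROT     → 4 5 4
MUL     → 4 20
DUP     → 4 20 20
SWAP    → 4 20 20
ROT     → 20 20 4
MOD     → 20 0
SWAP    → 0 20
STORE 1 → 0
PUSH -7 → 0 -7
DUP     → 0 -7 -7
MUL     → 0 49

2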